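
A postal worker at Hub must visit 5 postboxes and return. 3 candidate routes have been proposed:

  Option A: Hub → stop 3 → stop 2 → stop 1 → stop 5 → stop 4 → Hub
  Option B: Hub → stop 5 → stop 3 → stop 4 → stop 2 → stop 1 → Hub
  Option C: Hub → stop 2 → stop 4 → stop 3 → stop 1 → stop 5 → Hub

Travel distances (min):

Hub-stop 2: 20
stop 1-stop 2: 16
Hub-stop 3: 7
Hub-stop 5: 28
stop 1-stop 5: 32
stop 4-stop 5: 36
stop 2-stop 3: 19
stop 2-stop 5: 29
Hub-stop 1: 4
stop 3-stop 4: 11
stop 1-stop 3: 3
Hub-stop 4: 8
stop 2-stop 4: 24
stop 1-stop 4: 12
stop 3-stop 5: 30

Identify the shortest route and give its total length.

Option A: 7 + 19 + 16 + 32 + 36 + 8 = 118
Option B: 28 + 30 + 11 + 24 + 16 + 4 = 113
Option C: 20 + 24 + 11 + 3 + 32 + 28 = 118

Shortest is Option B, total 113 min.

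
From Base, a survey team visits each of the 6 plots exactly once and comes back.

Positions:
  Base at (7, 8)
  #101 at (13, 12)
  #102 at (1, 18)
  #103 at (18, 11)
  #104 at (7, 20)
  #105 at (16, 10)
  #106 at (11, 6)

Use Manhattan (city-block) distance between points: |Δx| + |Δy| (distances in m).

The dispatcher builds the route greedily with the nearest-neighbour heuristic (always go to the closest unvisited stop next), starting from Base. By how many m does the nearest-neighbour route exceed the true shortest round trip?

From Base: #106=6, #101=10, #105=11, #104=12, #103=14, #102=16 → choose #106 (6).
From #106: #101=8, #105=9, #103=12, #104=18, #102=22 → choose #101 (8).
From #101: #105=5, #103=6, #104=14, #102=18 → choose #105 (5).
From #105: #103=3, #104=19, #102=23 → choose #103 (3).
From #103: #104=20, #102=24 → choose #104 (20).
From #104: #102=8 → choose #102 (8).
NN route Base → #106 → #101 → #105 → #103 → #104 → #102 → Base costs 66.
Optimal: Base → #102 → #104 → #101 → #103 → #105 → #106 → Base costs 62 (by enumerating all 360 distinct tours).
Excess = 66 − 62 = 4.

The nearest-neighbour route is 4 m longer than optimal.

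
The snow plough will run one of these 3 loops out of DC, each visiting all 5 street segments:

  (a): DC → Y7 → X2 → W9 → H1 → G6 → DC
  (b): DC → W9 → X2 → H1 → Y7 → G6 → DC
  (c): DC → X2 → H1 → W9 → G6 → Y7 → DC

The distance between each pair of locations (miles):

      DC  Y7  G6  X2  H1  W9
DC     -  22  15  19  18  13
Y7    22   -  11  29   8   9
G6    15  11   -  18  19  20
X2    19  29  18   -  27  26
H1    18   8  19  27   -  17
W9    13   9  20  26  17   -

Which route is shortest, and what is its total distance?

(a): 22 + 29 + 26 + 17 + 19 + 15 = 128
(b): 13 + 26 + 27 + 8 + 11 + 15 = 100
(c): 19 + 27 + 17 + 20 + 11 + 22 = 116

100 miles — (b) is the shortest.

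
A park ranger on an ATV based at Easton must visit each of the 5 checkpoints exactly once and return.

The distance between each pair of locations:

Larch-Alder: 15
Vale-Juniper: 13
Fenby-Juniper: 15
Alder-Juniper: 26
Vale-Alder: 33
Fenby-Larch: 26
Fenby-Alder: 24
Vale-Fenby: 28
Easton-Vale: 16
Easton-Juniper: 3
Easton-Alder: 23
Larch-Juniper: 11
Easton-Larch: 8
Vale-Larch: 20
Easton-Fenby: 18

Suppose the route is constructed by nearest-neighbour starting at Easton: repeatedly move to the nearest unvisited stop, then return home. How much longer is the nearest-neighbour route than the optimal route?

Easton: Juniper=3, Larch=8, Vale=16, Fenby=18, Alder=23 ⇒ Juniper
Juniper: Larch=11, Vale=13, Fenby=15, Alder=26 ⇒ Larch
Larch: Alder=15, Vale=20, Fenby=26 ⇒ Alder
Alder: Fenby=24, Vale=33 ⇒ Fenby
Fenby: Vale=28 ⇒ Vale
NN route Easton → Juniper → Larch → Alder → Fenby → Vale → Easton costs 97.
Optimal: Easton → Vale → Juniper → Fenby → Alder → Larch → Easton costs 91 (by enumerating all 60 distinct tours).
Excess = 97 − 91 = 6.

The nearest-neighbour route is 6 longer than optimal.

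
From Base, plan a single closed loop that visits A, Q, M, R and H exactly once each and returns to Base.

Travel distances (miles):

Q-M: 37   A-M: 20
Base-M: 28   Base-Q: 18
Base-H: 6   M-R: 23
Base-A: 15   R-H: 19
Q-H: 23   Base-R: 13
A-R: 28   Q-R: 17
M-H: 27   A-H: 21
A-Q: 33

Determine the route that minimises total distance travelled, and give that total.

Base - A - Q - M - R - H - Base: 15+33+37+23+19+6 = 133
Base - A - Q - M - H - R - Base: 15+33+37+27+19+13 = 144
Base - A - Q - R - M - H - Base: 15+33+17+23+27+6 = 121
Base - A - Q - R - H - M - Base: 15+33+17+19+27+28 = 139
Base - A - Q - H - M - R - Base: 15+33+23+27+23+13 = 134
Base - A - Q - H - R - M - Base: 15+33+23+19+23+28 = 141
Base - A - M - Q - R - H - Base: 15+20+37+17+19+6 = 114
Base - A - M - Q - H - R - Base: 15+20+37+23+19+13 = 127
Base - A - M - R - Q - H - Base: 15+20+23+17+23+6 = 104
Base - A - M - R - H - Q - Base: 15+20+23+19+23+18 = 118
Base - A - M - H - Q - R - Base: 15+20+27+23+17+13 = 115
Base - A - M - H - R - Q - Base: 15+20+27+19+17+18 = 116
Base - A - R - Q - M - H - Base: 15+28+17+37+27+6 = 130
Base - A - R - Q - H - M - Base: 15+28+17+23+27+28 = 138
… (46 more)
The minimum is 104.
One optimal route: Base → A → M → R → Q → H → Base (or its reverse).

Shortest round trip = 104 miles.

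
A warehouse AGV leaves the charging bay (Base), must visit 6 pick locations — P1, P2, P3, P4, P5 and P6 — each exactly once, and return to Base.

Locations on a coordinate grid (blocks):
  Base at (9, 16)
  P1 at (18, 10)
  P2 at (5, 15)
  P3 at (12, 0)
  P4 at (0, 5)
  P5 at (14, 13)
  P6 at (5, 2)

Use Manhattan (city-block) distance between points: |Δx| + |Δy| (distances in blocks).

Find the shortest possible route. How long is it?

68 blocks — the shortest possible round trip.

With 6 stops there are 6!/2 = 360 distinct round trips (a route and its reverse cost the same).
Base→P1→P2→P3→P4→P5→P6→Base: 15+18+22+17+22+20+18 = 132
Base→P1→P2→P3→P4→P6→P5→Base: 15+18+22+17+8+20+8 = 108
Base→P1→P2→P3→P5→P4→P6→Base: 15+18+22+15+22+8+18 = 118
Base→P1→P2→P3→P5→P6→P4→Base: 15+18+22+15+20+8+20 = 118
Base→P1→P2→P3→P6→P4→P5→Base: 15+18+22+9+8+22+8 = 102
Base→P1→P2→P3→P6→P5→P4→Base: 15+18+22+9+20+22+20 = 126
Base→P1→P2→P4→P3→P5→P6→Base: 15+18+15+17+15+20+18 = 118
Base→P1→P2→P4→P3→P6→P5→Base: 15+18+15+17+9+20+8 = 102
… (352 more)
Base→P2→P4→P6→P3→P1→P5→Base: 5+15+8+9+16+7+8 = 68  ← best
The minimum is 68.
One optimal route: Base → P2 → P4 → P6 → P3 → P1 → P5 → Base (or its reverse).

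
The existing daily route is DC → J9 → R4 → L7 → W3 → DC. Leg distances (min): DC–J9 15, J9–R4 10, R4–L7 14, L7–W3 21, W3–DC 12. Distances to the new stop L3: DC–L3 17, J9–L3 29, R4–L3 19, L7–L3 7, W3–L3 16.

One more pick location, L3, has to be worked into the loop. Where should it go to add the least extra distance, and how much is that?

Adding 2 min by placing L3 on the L7–W3 leg.

Insertion cost between consecutive stops i–j is d(i,L3) + d(L3,j) − d(i,j):
  between DC and J9: 17 + 29 − 15 = 31
  between J9 and R4: 29 + 19 − 10 = 38
  between R4 and L7: 19 + 7 − 14 = 12
  between L7 and W3: 7 + 16 − 21 = 2
  between W3 and DC: 16 + 17 − 12 = 21
Cheapest insertion is between L7 and W3, adding 2.
New total = 72 + 2 = 74.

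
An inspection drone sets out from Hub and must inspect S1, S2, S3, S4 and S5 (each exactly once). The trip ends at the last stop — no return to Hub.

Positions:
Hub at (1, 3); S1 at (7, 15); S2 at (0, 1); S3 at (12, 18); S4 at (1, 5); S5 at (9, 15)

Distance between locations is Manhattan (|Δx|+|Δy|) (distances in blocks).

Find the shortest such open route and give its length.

There are 5! = 120 possible orderings.
Hub → S1 → S2 → S3 → S4 → S5: 18+21+29+24+18 = 110
Hub → S1 → S2 → S3 → S5 → S4: 18+21+29+6+18 = 92
Hub → S1 → S2 → S4 → S3 → S5: 18+21+5+24+6 = 74
Hub → S1 → S2 → S4 → S5 → S3: 18+21+5+18+6 = 68
Hub → S1 → S2 → S5 → S3 → S4: 18+21+23+6+24 = 92
Hub → S1 → S2 → S5 → S4 → S3: 18+21+23+18+24 = 104
Hub → S1 → S3 → S2 → S4 → S5: 18+8+29+5+18 = 78
Hub → S1 → S3 → S2 → S5 → S4: 18+8+29+23+18 = 96
Hub → S1 → S3 → S4 → S2 → S5: 18+8+24+5+23 = 78
Hub → S1 → S3 → S4 → S5 → S2: 18+8+24+18+23 = 91
Hub → S1 → S3 → S5 → S2 → S4: 18+8+6+23+5 = 60
Hub → S1 → S3 → S5 → S4 → S2: 18+8+6+18+5 = 55
Hub → S1 → S4 → S2 → S3 → S5: 18+16+5+29+6 = 74
Hub → S1 → S4 → S2 → S5 → S3: 18+16+5+23+6 = 68
… (106 more)
Hub → S2 → S4 → S1 → S5 → S3: 3+5+16+2+6 = 32  ← best
The minimum is 32.
One shortest path: Hub → S2 → S4 → S1 → S5 → S3.

Minimum one-way distance = 32 blocks.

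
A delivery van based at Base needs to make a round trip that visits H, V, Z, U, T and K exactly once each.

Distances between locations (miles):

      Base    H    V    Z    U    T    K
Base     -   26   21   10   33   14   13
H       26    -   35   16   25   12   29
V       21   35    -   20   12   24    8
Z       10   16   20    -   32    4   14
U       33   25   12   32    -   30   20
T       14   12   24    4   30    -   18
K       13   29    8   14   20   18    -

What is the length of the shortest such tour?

With 6 stops there are 6!/2 = 360 distinct round trips (a route and its reverse cost the same).
Base → H → V → Z → U → T → K → Base: 26+35+20+32+30+18+13 = 174
Base → H → V → Z → U → K → T → Base: 26+35+20+32+20+18+14 = 165
Base → H → V → Z → T → U → K → Base: 26+35+20+4+30+20+13 = 148
Base → H → V → Z → T → K → U → Base: 26+35+20+4+18+20+33 = 156
Base → H → V → Z → K → U → T → Base: 26+35+20+14+20+30+14 = 159
Base → H → V → Z → K → T → U → Base: 26+35+20+14+18+30+33 = 176
Base → H → V → U → Z → T → K → Base: 26+35+12+32+4+18+13 = 140
Base → H → V → U → Z → K → T → Base: 26+35+12+32+14+18+14 = 151
… (352 more)
Base → Z → T → H → U → V → K → Base: 10+4+12+25+12+8+13 = 84  ← best
The minimum is 84.
One optimal route: Base → Z → T → H → U → V → K → Base (or its reverse).

84 miles — the shortest possible round trip.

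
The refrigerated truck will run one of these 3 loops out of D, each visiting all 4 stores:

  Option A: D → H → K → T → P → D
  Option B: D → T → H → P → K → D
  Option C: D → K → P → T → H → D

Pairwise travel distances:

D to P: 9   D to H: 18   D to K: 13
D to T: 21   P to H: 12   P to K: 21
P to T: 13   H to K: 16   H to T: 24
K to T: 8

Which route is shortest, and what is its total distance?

64 — Option A is the shortest.

Option A: 18 + 16 + 8 + 13 + 9 = 64
Option B: 21 + 24 + 12 + 21 + 13 = 91
Option C: 13 + 21 + 13 + 24 + 18 = 89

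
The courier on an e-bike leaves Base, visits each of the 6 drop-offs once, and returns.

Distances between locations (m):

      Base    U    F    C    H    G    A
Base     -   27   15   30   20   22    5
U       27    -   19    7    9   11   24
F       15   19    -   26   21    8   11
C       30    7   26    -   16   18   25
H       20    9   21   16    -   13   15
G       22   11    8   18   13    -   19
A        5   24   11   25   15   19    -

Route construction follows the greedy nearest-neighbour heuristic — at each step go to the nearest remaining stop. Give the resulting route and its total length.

From Base: distances to unvisited — A=5, F=15, H=20, G=22, U=27, C=30. Nearest is A (5).
From A: distances to unvisited — F=11, H=15, G=19, U=24, C=25. Nearest is F (11).
From F: distances to unvisited — G=8, U=19, H=21, C=26. Nearest is G (8).
From G: distances to unvisited — U=11, H=13, C=18. Nearest is U (11).
From U: distances to unvisited — C=7, H=9. Nearest is C (7).
From C: distances to unvisited — H=16. Nearest is H (16).
Return H→Base: 20.
Total = 5 + 11 + 8 + 11 + 7 + 16 + 20 = 78.

Total distance 78 m via the nearest-neighbour route Base → A → F → G → U → C → H → Base.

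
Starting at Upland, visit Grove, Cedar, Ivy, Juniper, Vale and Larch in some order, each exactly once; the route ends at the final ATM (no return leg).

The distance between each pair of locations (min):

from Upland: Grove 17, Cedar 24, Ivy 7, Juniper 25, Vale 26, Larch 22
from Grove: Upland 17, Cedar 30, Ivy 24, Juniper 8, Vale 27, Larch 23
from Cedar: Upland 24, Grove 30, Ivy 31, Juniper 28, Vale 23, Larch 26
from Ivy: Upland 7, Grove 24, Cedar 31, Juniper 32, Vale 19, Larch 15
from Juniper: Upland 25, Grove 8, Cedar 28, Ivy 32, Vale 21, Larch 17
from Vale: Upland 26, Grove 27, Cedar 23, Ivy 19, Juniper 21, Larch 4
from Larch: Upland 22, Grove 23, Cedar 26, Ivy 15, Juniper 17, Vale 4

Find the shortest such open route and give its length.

Shortest open route: 83 min.

There are 6! = 720 possible orderings.
Upland - Grove - Cedar - Ivy - Juniper - Vale - Larch: 17+30+31+32+21+4 = 135
Upland - Grove - Cedar - Ivy - Juniper - Larch - Vale: 17+30+31+32+17+4 = 131
Upland - Grove - Cedar - Ivy - Vale - Juniper - Larch: 17+30+31+19+21+17 = 135
Upland - Grove - Cedar - Ivy - Vale - Larch - Juniper: 17+30+31+19+4+17 = 118
Upland - Grove - Cedar - Ivy - Larch - Juniper - Vale: 17+30+31+15+17+21 = 131
Upland - Grove - Cedar - Ivy - Larch - Vale - Juniper: 17+30+31+15+4+21 = 118
Upland - Grove - Cedar - Juniper - Ivy - Vale - Larch: 17+30+28+32+19+4 = 130
Upland - Grove - Cedar - Juniper - Ivy - Larch - Vale: 17+30+28+32+15+4 = 126
… (712 more)
Upland - Ivy - Grove - Juniper - Larch - Vale - Cedar: 7+24+8+17+4+23 = 83  ← best
The minimum is 83.
One shortest path: Upland → Ivy → Grove → Juniper → Larch → Vale → Cedar.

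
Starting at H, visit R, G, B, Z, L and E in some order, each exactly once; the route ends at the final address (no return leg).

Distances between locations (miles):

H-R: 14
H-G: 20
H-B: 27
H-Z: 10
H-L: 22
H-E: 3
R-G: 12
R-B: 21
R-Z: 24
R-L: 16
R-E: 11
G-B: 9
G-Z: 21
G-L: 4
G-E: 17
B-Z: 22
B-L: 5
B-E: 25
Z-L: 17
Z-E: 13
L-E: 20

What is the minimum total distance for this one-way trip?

55 miles — the minimum one-way total.

There are 6! = 720 possible orderings.
H → R → G → B → Z → L → E: 14+12+9+22+17+20 = 94
H → R → G → B → Z → E → L: 14+12+9+22+13+20 = 90
H → R → G → B → L → Z → E: 14+12+9+5+17+13 = 70
H → R → G → B → L → E → Z: 14+12+9+5+20+13 = 73
H → R → G → B → E → Z → L: 14+12+9+25+13+17 = 90
H → R → G → B → E → L → Z: 14+12+9+25+20+17 = 97
H → R → G → Z → B → L → E: 14+12+21+22+5+20 = 94
H → R → G → Z → B → E → L: 14+12+21+22+25+20 = 114
… (712 more)
H → Z → E → R → G → L → B: 10+13+11+12+4+5 = 55  ← best
The minimum is 55.
One shortest path: H → Z → E → R → G → L → B.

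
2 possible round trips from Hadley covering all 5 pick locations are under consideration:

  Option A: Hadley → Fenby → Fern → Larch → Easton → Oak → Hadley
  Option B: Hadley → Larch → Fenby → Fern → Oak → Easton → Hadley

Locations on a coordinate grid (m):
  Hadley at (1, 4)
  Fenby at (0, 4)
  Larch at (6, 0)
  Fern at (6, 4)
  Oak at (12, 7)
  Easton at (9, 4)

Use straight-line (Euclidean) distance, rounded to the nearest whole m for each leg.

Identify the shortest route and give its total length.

Shortest is Option A, total 31 m.

Option A: 1 + 6 + 4 + 5 + 4 + 11 = 31
Option B: 6 + 7 + 6 + 7 + 4 + 8 = 38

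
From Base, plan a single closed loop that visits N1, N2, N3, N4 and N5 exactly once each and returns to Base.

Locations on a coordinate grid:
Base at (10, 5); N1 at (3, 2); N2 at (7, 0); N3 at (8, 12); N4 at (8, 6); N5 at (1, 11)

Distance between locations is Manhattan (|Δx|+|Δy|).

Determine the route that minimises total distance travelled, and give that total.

There are 60 distinct closed tours to check (reversals are equivalent).
Base → N1 → N2 → N3 → N4 → N5 → Base: 10+6+13+6+12+15 = 62
Base → N1 → N2 → N3 → N5 → N4 → Base: 10+6+13+8+12+3 = 52
Base → N1 → N2 → N4 → N3 → N5 → Base: 10+6+7+6+8+15 = 52
Base → N1 → N2 → N4 → N5 → N3 → Base: 10+6+7+12+8+9 = 52
Base → N1 → N2 → N5 → N3 → N4 → Base: 10+6+17+8+6+3 = 50
Base → N1 → N2 → N5 → N4 → N3 → Base: 10+6+17+12+6+9 = 60
Base → N1 → N3 → N2 → N4 → N5 → Base: 10+15+13+7+12+15 = 72
Base → N1 → N3 → N2 → N5 → N4 → Base: 10+15+13+17+12+3 = 70
Base → N1 → N3 → N4 → N2 → N5 → Base: 10+15+6+7+17+15 = 70
Base → N1 → N3 → N4 → N5 → N2 → Base: 10+15+6+12+17+8 = 68
Base → N1 → N3 → N5 → N2 → N4 → Base: 10+15+8+17+7+3 = 60
Base → N1 → N3 → N5 → N4 → N2 → Base: 10+15+8+12+7+8 = 60
Base → N1 → N4 → N2 → N3 → N5 → Base: 10+9+7+13+8+15 = 62
Base → N1 → N4 → N2 → N5 → N3 → Base: 10+9+7+17+8+9 = 60
… (46 more)
Base → N2 → N1 → N5 → N3 → N4 → Base: 8+6+11+8+6+3 = 42  ← best
The minimum is 42.
One optimal route: Base → N2 → N1 → N5 → N3 → N4 → Base (or its reverse).

Minimum total distance: 42.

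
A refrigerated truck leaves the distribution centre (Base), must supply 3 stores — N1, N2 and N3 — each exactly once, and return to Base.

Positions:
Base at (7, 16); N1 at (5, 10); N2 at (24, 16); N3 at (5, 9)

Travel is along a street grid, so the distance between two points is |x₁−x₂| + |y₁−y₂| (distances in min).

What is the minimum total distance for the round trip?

Minimum total distance: 52 min.

Base → N1 → N2 → N3 → Base: 8+25+26+9 = 68
Base → N1 → N3 → N2 → Base: 8+1+26+17 = 52
Base → N2 → N1 → N3 → Base: 17+25+1+9 = 52
The minimum is 52.
One optimal route: Base → N1 → N3 → N2 → Base (or its reverse).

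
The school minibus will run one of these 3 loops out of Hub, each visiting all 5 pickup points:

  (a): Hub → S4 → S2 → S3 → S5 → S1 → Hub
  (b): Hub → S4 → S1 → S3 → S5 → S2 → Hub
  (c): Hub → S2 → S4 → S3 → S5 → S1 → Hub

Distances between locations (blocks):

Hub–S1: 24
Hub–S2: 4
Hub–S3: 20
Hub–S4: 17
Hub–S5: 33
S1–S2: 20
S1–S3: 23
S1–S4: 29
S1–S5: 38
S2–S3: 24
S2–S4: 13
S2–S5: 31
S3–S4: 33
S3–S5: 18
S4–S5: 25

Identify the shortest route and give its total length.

(a): 17 + 13 + 24 + 18 + 38 + 24 = 134
(b): 17 + 29 + 23 + 18 + 31 + 4 = 122
(c): 4 + 13 + 33 + 18 + 38 + 24 = 130

Shortest is (b), total 122 blocks.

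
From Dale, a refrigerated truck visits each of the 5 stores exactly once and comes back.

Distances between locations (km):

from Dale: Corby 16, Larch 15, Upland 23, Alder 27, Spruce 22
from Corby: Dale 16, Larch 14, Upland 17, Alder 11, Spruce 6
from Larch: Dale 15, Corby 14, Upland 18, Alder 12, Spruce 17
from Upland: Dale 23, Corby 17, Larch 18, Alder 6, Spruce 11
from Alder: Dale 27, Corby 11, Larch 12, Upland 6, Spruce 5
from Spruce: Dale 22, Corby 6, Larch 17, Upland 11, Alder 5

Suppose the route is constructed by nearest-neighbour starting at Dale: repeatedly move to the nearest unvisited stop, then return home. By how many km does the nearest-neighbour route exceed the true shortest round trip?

Dale: Larch=15, Corby=16, Spruce=22, Upland=23, Alder=27 ⇒ Larch
Larch: Alder=12, Corby=14, Spruce=17, Upland=18 ⇒ Alder
Alder: Spruce=5, Upland=6, Corby=11 ⇒ Spruce
Spruce: Corby=6, Upland=11 ⇒ Corby
Corby: Upland=17 ⇒ Upland
NN route Dale → Larch → Alder → Spruce → Corby → Upland → Dale costs 78.
Optimal: Dale → Corby → Spruce → Upland → Alder → Larch → Dale costs 66 (by enumerating all 60 distinct tours).
Excess = 78 − 66 = 12.

The nearest-neighbour route is 12 km longer than optimal.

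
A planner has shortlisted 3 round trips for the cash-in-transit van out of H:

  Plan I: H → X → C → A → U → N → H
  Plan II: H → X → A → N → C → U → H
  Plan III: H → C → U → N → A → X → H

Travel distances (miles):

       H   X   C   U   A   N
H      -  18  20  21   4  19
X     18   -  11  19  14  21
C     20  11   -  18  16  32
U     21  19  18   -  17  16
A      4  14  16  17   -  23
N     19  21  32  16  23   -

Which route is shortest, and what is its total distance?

97 miles — Plan I is the shortest.

Plan I: 18 + 11 + 16 + 17 + 16 + 19 = 97
Plan II: 18 + 14 + 23 + 32 + 18 + 21 = 126
Plan III: 20 + 18 + 16 + 23 + 14 + 18 = 109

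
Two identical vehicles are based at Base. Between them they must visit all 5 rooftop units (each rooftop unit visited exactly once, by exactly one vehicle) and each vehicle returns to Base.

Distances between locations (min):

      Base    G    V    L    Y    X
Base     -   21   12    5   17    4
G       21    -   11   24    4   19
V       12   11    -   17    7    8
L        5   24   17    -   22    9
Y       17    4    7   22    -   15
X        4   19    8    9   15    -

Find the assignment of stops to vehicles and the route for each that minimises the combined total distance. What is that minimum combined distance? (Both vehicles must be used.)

There are 2^4 − 1 = 15 ways to divide the 5 stops into two non-empty groups. For each, the best each vehicle can do is its own shortest tour through its group:
  {G} + {V, L, Y, X}: 42 + 46 = 88
  {V} + {G, L, Y, X}: 24 + 52 = 76
  {G, V} + {L, Y, X}: 44 + 46 = 90
  {L} + {G, V, Y, X}: 10 + 44 = 54
  {G, L} + {V, Y, X}: 50 + 36 = 86
  {V, L} + {G, Y, X}: 34 + 44 = 78
  … (15 splits in total)
Best: vehicle 1 Base → L → Base = 10; vehicle 2 Base → G → Y → V → X → Base = 44; combined 54.

Minimum combined distance: 54 min.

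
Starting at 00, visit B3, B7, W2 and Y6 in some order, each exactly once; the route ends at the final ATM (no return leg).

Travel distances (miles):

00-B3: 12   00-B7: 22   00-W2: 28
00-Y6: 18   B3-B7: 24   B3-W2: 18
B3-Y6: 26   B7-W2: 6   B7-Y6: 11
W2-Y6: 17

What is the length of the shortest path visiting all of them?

There are 4! = 24 possible orderings.
00→B3→B7→W2→Y6: 12+24+6+17 = 59
00→B3→B7→Y6→W2: 12+24+11+17 = 64
00→B3→W2→B7→Y6: 12+18+6+11 = 47
00→B3→W2→Y6→B7: 12+18+17+11 = 58
00→B3→Y6→B7→W2: 12+26+11+6 = 55
00→B3→Y6→W2→B7: 12+26+17+6 = 61
00→B7→B3→W2→Y6: 22+24+18+17 = 81
00→B7→B3→Y6→W2: 22+24+26+17 = 89
00→B7→W2→B3→Y6: 22+6+18+26 = 72
00→B7→W2→Y6→B3: 22+6+17+26 = 71
00→B7→Y6→B3→W2: 22+11+26+18 = 77
00→B7→Y6→W2→B3: 22+11+17+18 = 68
00→W2→B3→B7→Y6: 28+18+24+11 = 81
00→W2→B3→Y6→B7: 28+18+26+11 = 83
… (10 more)
The minimum is 47.
One shortest path: 00 → B3 → W2 → B7 → Y6.

Shortest open route: 47 miles.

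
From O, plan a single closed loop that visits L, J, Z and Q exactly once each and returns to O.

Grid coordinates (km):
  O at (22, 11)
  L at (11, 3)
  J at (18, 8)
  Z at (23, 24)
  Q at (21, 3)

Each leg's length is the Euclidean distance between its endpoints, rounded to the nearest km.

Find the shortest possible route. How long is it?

Minimum total distance: 57 km.

O-L-J-Z-Q-O: 14+9+17+21+8 = 69
O-L-J-Q-Z-O: 14+9+6+21+13 = 63
O-L-Z-J-Q-O: 14+24+17+6+8 = 69
O-L-Z-Q-J-O: 14+24+21+6+5 = 70
O-L-Q-J-Z-O: 14+10+6+17+13 = 60
O-L-Q-Z-J-O: 14+10+21+17+5 = 67
O-J-L-Z-Q-O: 5+9+24+21+8 = 67
O-J-L-Q-Z-O: 5+9+10+21+13 = 58
O-J-Z-L-Q-O: 5+17+24+10+8 = 64
O-J-Q-L-Z-O: 5+6+10+24+13 = 58
O-Z-L-J-Q-O: 13+24+9+6+8 = 60
O-Z-J-L-Q-O: 13+17+9+10+8 = 57
The minimum is 57.
One optimal route: O → Z → J → L → Q → O (or its reverse).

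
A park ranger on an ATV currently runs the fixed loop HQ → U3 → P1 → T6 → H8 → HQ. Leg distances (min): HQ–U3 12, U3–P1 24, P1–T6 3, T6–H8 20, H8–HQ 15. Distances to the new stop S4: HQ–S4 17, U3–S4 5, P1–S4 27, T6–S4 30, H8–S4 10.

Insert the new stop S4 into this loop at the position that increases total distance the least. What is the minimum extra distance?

Insertion cost between consecutive stops i–j is d(i,S4) + d(S4,j) − d(i,j):
  between HQ and U3: 17 + 5 − 12 = 10
  between U3 and P1: 5 + 27 − 24 = 8
  between P1 and T6: 27 + 30 − 3 = 54
  between T6 and H8: 30 + 10 − 20 = 20
  between H8 and HQ: 10 + 17 − 15 = 12
Cheapest insertion is between U3 and P1, adding 8.
New total = 74 + 8 = 82.

Minimum extra distance: 8 min, inserting S4 between U3 and P1.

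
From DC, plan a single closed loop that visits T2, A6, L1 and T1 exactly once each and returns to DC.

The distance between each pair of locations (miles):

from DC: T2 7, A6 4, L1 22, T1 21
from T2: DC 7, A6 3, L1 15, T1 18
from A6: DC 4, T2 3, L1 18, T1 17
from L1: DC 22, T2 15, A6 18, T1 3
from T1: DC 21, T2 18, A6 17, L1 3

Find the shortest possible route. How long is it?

Shortest round trip = 46 miles.

With 4 stops there are 4!/2 = 12 distinct round trips (a route and its reverse cost the same).
DC-T2-A6-L1-T1-DC: 7+3+18+3+21 = 52
DC-T2-A6-T1-L1-DC: 7+3+17+3+22 = 52
DC-T2-L1-A6-T1-DC: 7+15+18+17+21 = 78
DC-T2-L1-T1-A6-DC: 7+15+3+17+4 = 46
DC-T2-T1-A6-L1-DC: 7+18+17+18+22 = 82
DC-T2-T1-L1-A6-DC: 7+18+3+18+4 = 50
DC-A6-T2-L1-T1-DC: 4+3+15+3+21 = 46
DC-A6-T2-T1-L1-DC: 4+3+18+3+22 = 50
DC-A6-L1-T2-T1-DC: 4+18+15+18+21 = 76
DC-A6-T1-T2-L1-DC: 4+17+18+15+22 = 76
DC-L1-T2-A6-T1-DC: 22+15+3+17+21 = 78
DC-L1-A6-T2-T1-DC: 22+18+3+18+21 = 82
The minimum is 46.
One optimal route: DC → T2 → L1 → T1 → A6 → DC (or its reverse).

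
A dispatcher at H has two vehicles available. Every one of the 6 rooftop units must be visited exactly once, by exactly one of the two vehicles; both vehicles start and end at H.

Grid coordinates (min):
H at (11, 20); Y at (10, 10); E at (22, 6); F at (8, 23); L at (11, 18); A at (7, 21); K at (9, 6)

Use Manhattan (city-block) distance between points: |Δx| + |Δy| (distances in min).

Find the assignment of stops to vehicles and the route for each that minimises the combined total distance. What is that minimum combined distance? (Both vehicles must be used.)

Try each way of splitting the stops between the two vehicles (each non-empty) and, for each split, find the best tour for each vehicle:
  {Y} + {E, F, L, A, K}: 22 + 64 = 86
  {E} + {Y, F, L, A, K}: 50 + 42 = 92
  {Y, E} + {F, L, A, K}: 52 + 42 = 94
  {F} + {Y, E, L, A, K}: 12 + 62 = 74
  {Y, F} + {E, L, A, K}: 32 + 60 = 92
  {E, F} + {Y, L, A, K}: 62 + 38 = 100
  … (31 splits in total)
  {F, A} + {Y, E, L, K}: 14 + 54 = 68  ← best
Best: vehicle 1 H → F → A → H = 14; vehicle 2 H → Y → K → E → L → H = 54; combined 68.

Minimum combined distance: 68 min.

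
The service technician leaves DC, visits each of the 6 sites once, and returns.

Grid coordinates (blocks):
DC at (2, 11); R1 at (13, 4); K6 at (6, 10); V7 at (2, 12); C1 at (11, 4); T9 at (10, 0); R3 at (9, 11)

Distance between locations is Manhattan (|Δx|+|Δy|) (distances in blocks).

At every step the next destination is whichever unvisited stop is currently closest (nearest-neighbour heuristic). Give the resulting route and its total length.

From DC: distances to unvisited — V7=1, K6=5, R3=7, C1=16, R1=18, T9=19. Nearest is V7 (1).
From V7: distances to unvisited — K6=6, R3=8, C1=17, R1=19, T9=20. Nearest is K6 (6).
From K6: distances to unvisited — R3=4, C1=11, R1=13, T9=14. Nearest is R3 (4).
From R3: distances to unvisited — C1=9, R1=11, T9=12. Nearest is C1 (9).
From C1: distances to unvisited — R1=2, T9=5. Nearest is R1 (2).
From R1: distances to unvisited — T9=7. Nearest is T9 (7).
Return T9→DC: 19.
Total = 1 + 6 + 4 + 9 + 2 + 7 + 19 = 48.

48 blocks along DC → V7 → K6 → R3 → C1 → R1 → T9 → DC.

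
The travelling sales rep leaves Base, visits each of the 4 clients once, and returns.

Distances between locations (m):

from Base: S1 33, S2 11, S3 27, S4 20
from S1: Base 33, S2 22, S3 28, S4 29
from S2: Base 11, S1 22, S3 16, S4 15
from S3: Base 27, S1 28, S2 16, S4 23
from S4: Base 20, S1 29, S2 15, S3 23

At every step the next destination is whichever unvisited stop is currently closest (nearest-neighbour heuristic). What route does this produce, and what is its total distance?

From Base: distances to unvisited — S2=11, S4=20, S3=27, S1=33. Nearest is S2 (11).
From S2: distances to unvisited — S4=15, S3=16, S1=22. Nearest is S4 (15).
From S4: distances to unvisited — S3=23, S1=29. Nearest is S3 (23).
From S3: distances to unvisited — S1=28. Nearest is S1 (28).
Return S1→Base: 33.
Total = 11 + 15 + 23 + 28 + 33 = 110.

Total distance 110 m via the nearest-neighbour route Base → S2 → S4 → S3 → S1 → Base.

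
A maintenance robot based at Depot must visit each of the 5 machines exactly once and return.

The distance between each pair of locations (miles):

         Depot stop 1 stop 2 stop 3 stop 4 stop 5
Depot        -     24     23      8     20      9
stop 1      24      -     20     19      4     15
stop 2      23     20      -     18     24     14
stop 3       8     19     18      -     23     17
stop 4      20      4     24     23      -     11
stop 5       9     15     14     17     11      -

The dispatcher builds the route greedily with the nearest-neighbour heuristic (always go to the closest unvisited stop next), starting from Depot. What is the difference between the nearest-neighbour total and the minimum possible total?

13 miles longer than the optimal tour.

Depot: stop 3=8, stop 5=9, stop 4=20, stop 2=23, stop 1=24 ⇒ stop 3
stop 3: stop 5=17, stop 2=18, stop 1=19, stop 4=23 ⇒ stop 5
stop 5: stop 4=11, stop 2=14, stop 1=15 ⇒ stop 4
stop 4: stop 1=4, stop 2=24 ⇒ stop 1
stop 1: stop 2=20 ⇒ stop 2
NN route Depot → stop 3 → stop 5 → stop 4 → stop 1 → stop 2 → Depot costs 83.
Optimal: Depot → stop 3 → stop 2 → stop 1 → stop 4 → stop 5 → Depot costs 70 (by enumerating all 60 distinct tours).
Excess = 83 − 70 = 13.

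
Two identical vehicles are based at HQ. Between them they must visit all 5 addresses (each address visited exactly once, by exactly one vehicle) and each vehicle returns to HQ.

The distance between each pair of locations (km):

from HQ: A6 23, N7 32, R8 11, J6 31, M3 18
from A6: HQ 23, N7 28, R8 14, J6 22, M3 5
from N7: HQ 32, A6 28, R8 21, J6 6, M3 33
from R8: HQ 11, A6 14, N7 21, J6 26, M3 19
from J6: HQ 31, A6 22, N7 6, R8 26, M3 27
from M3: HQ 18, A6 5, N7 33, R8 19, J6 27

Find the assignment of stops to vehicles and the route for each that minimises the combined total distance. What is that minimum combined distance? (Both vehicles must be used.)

Minimum combined distance: 105 km.

There are 2^4 − 1 = 15 ways to divide the 5 stops into two non-empty groups. For each, the best each vehicle can do is its own shortest tour through its group:
  {A6} + {N7, R8, J6, M3}: 46 + 83 = 129
  {N7} + {A6, R8, J6, M3}: 64 + 82 = 146
  {A6, N7} + {R8, J6, M3}: 83 + 82 = 165
  {R8} + {A6, N7, J6, M3}: 22 + 83 = 105
  {A6, R8} + {N7, J6, M3}: 48 + 83 = 131
  {N7, R8} + {A6, J6, M3}: 64 + 76 = 140
  … (15 splits in total)
Best: vehicle 1 HQ → R8 → HQ = 22; vehicle 2 HQ → N7 → J6 → A6 → M3 → HQ = 83; combined 105.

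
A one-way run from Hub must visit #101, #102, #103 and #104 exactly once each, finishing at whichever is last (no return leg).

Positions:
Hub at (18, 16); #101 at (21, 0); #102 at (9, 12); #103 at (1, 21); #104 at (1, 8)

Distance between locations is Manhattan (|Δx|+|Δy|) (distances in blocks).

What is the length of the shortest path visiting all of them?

There are 4! = 24 possible orderings.
Hub→#101→#102→#103→#104: 19+24+17+13 = 73
Hub→#101→#102→#104→#103: 19+24+12+13 = 68
Hub→#101→#103→#102→#104: 19+41+17+12 = 89
Hub→#101→#103→#104→#102: 19+41+13+12 = 85
Hub→#101→#104→#102→#103: 19+28+12+17 = 76
Hub→#101→#104→#103→#102: 19+28+13+17 = 77
Hub→#102→#101→#103→#104: 13+24+41+13 = 91
Hub→#102→#101→#104→#103: 13+24+28+13 = 78
Hub→#102→#103→#101→#104: 13+17+41+28 = 99
Hub→#102→#103→#104→#101: 13+17+13+28 = 71
Hub→#102→#104→#101→#103: 13+12+28+41 = 94
Hub→#102→#104→#103→#101: 13+12+13+41 = 79
Hub→#103→#101→#102→#104: 22+41+24+12 = 99
Hub→#103→#101→#104→#102: 22+41+28+12 = 103
… (10 more)
The minimum is 68.
One shortest path: Hub → #101 → #102 → #104 → #103.

Minimum one-way distance = 68 blocks.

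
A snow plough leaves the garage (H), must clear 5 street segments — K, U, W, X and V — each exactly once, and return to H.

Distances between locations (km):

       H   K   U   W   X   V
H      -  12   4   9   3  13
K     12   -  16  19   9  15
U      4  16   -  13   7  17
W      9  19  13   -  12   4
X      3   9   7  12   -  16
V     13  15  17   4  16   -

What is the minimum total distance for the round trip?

Minimum total distance: 48 km.

There are 60 distinct closed tours to check (reversals are equivalent).
H→K→U→W→X→V→H: 12+16+13+12+16+13 = 82
H→K→U→W→V→X→H: 12+16+13+4+16+3 = 64
H→K→U→X→W→V→H: 12+16+7+12+4+13 = 64
H→K→U→X→V→W→H: 12+16+7+16+4+9 = 64
H→K→U→V→W→X→H: 12+16+17+4+12+3 = 64
H→K→U→V→X→W→H: 12+16+17+16+12+9 = 82
H→K→W→U→X→V→H: 12+19+13+7+16+13 = 80
H→K→W→U→V→X→H: 12+19+13+17+16+3 = 80
H→K→W→X→U→V→H: 12+19+12+7+17+13 = 80
H→K→W→X→V→U→H: 12+19+12+16+17+4 = 80
H→K→W→V→U→X→H: 12+19+4+17+7+3 = 62
H→K→W→V→X→U→H: 12+19+4+16+7+4 = 62
H→K→X→U→W→V→H: 12+9+7+13+4+13 = 58
H→K→X→U→V→W→H: 12+9+7+17+4+9 = 58
… (46 more)
H→U→W→V→K→X→H: 4+13+4+15+9+3 = 48  ← best
The minimum is 48.
One optimal route: H → U → W → V → K → X → H (or its reverse).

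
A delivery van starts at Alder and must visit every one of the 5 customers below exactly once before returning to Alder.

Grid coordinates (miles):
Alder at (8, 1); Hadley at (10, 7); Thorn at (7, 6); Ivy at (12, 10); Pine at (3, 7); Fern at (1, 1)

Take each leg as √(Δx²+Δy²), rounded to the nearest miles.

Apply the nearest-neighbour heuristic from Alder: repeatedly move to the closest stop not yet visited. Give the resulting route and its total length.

At Alder the remaining stops are Thorn 5, Hadley 6, Fern 7, Pine 8, Ivy 10; go to Thorn.
At Thorn the remaining stops are Hadley 3, Pine 4, Ivy 6, Fern 8; go to Hadley.
At Hadley the remaining stops are Ivy 4, Pine 7, Fern 11; go to Ivy.
At Ivy the remaining stops are Pine 9, Fern 14; go to Pine.
At Pine the remaining stops are Fern 6; go to Fern.
Return Fern→Alder: 7.
Total = 5 + 3 + 4 + 9 + 6 + 7 = 34.

34 miles along Alder → Thorn → Hadley → Ivy → Pine → Fern → Alder.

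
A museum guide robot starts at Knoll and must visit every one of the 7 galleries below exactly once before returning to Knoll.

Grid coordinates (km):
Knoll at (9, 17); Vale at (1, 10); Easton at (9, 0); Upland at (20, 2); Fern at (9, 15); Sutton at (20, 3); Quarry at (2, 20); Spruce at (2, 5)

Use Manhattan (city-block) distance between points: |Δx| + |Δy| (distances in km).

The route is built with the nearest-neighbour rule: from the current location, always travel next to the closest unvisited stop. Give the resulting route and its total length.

82 km along Knoll → Fern → Quarry → Vale → Spruce → Easton → Upland → Sutton → Knoll.

At Knoll the remaining stops are Fern 2, Quarry 10, Vale 15, Easton 17, Spruce 19, Sutton 25, Upland 26; go to Fern.
At Fern the remaining stops are Quarry 12, Vale 13, Easton 15, Spruce 17, Sutton 23, Upland 24; go to Quarry.
At Quarry the remaining stops are Vale 11, Spruce 15, Easton 27, Sutton 35, Upland 36; go to Vale.
At Vale the remaining stops are Spruce 6, Easton 18, Sutton 26, Upland 27; go to Spruce.
At Spruce the remaining stops are Easton 12, Sutton 20, Upland 21; go to Easton.
At Easton the remaining stops are Upland 13, Sutton 14; go to Upland.
At Upland the remaining stops are Sutton 1; go to Sutton.
Return Sutton→Knoll: 25.
Total = 2 + 12 + 11 + 6 + 12 + 13 + 1 + 25 = 82.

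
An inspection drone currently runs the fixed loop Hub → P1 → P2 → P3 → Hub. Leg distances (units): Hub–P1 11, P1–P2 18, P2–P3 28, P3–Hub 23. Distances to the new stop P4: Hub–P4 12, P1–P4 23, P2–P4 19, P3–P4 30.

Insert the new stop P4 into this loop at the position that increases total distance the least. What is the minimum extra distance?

Insertion cost between consecutive stops i–j is d(i,P4) + d(P4,j) − d(i,j):
  between Hub and P1: 12 + 23 − 11 = 24
  between P1 and P2: 23 + 19 − 18 = 24
  between P2 and P3: 19 + 30 − 28 = 21
  between P3 and Hub: 30 + 12 − 23 = 19
Cheapest insertion is between P3 and Hub, adding 19.
New total = 80 + 19 = 99.

+19 — insert P4 between P3 and Hub.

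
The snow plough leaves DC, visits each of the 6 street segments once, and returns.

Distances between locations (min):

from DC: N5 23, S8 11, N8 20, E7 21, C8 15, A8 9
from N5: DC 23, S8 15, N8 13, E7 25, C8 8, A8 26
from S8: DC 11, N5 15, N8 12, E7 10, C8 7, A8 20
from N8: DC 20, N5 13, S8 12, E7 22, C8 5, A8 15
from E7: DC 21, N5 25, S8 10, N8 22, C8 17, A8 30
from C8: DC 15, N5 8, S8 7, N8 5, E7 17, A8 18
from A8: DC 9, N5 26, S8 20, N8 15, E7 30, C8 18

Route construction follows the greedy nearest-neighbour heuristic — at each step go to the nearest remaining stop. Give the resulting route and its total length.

DC → [A8:9 / S8:11 / C8:15 / N8:20 / E7:21 / N5:23] → A8 (9)
A8 → [N8:15 / C8:18 / S8:20 / N5:26 / E7:30] → N8 (15)
N8 → [C8:5 / S8:12 / N5:13 / E7:22] → C8 (5)
C8 → [S8:7 / N5:8 / E7:17] → S8 (7)
S8 → [E7:10 / N5:15] → E7 (10)
E7 → [N5:25] → N5 (25)
Return N5→DC: 23.
Total = 9 + 15 + 5 + 7 + 10 + 25 + 23 = 94.

Total distance 94 min via the nearest-neighbour route DC → A8 → N8 → C8 → S8 → E7 → N5 → DC.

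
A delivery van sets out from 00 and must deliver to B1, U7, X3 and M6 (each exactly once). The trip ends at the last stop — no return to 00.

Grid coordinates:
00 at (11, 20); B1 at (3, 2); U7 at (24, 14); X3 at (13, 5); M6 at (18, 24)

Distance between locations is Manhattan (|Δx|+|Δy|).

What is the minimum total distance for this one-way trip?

There are 4! = 24 possible orderings.
00 - B1 - U7 - X3 - M6: 26+33+20+24 = 103
00 - B1 - U7 - M6 - X3: 26+33+16+24 = 99
00 - B1 - X3 - U7 - M6: 26+13+20+16 = 75
00 - B1 - X3 - M6 - U7: 26+13+24+16 = 79
00 - B1 - M6 - U7 - X3: 26+37+16+20 = 99
00 - B1 - M6 - X3 - U7: 26+37+24+20 = 107
00 - U7 - B1 - X3 - M6: 19+33+13+24 = 89
00 - U7 - B1 - M6 - X3: 19+33+37+24 = 113
00 - U7 - X3 - B1 - M6: 19+20+13+37 = 89
00 - U7 - X3 - M6 - B1: 19+20+24+37 = 100
00 - U7 - M6 - B1 - X3: 19+16+37+13 = 85
00 - U7 - M6 - X3 - B1: 19+16+24+13 = 72
00 - X3 - B1 - U7 - M6: 17+13+33+16 = 79
00 - X3 - B1 - M6 - U7: 17+13+37+16 = 83
… (10 more)
00 - M6 - U7 - X3 - B1: 11+16+20+13 = 60  ← best
The minimum is 60.
One shortest path: 00 → M6 → U7 → X3 → B1.

Minimum one-way distance = 60.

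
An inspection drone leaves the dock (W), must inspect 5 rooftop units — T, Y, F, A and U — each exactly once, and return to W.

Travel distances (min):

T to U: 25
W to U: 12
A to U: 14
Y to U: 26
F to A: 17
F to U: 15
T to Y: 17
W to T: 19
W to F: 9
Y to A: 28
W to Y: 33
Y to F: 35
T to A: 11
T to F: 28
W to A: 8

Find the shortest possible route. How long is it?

86 min — the shortest possible round trip.

There are 60 distinct closed tours to check (reversals are equivalent).
W→T→Y→F→A→U→W: 19+17+35+17+14+12 = 114
W→T→Y→F→U→A→W: 19+17+35+15+14+8 = 108
W→T→Y→A→F→U→W: 19+17+28+17+15+12 = 108
W→T→Y→A→U→F→W: 19+17+28+14+15+9 = 102
W→T→Y→U→F→A→W: 19+17+26+15+17+8 = 102
W→T→Y→U→A→F→W: 19+17+26+14+17+9 = 102
W→T→F→Y→A→U→W: 19+28+35+28+14+12 = 136
W→T→F→Y→U→A→W: 19+28+35+26+14+8 = 130
W→T→F→A→Y→U→W: 19+28+17+28+26+12 = 130
W→T→F→A→U→Y→W: 19+28+17+14+26+33 = 137
W→T→F→U→Y→A→W: 19+28+15+26+28+8 = 124
W→T→F→U→A→Y→W: 19+28+15+14+28+33 = 137
W→T→A→Y→F→U→W: 19+11+28+35+15+12 = 120
W→T→A→Y→U→F→W: 19+11+28+26+15+9 = 108
… (46 more)
W→F→U→Y→T→A→W: 9+15+26+17+11+8 = 86  ← best
The minimum is 86.
One optimal route: W → F → U → Y → T → A → W (or its reverse).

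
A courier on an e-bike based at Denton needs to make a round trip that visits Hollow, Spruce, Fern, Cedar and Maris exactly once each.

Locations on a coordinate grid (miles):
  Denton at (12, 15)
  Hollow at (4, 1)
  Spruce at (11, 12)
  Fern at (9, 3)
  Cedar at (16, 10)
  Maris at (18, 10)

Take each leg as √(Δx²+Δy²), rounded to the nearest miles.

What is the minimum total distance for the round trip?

Shortest round trip = 40 miles.

There are 60 distinct closed tours to check (reversals are equivalent).
Denton → Hollow → Spruce → Fern → Cedar → Maris → Denton: 16+13+9+10+2+8 = 58
Denton → Hollow → Spruce → Fern → Maris → Cedar → Denton: 16+13+9+11+2+6 = 57
Denton → Hollow → Spruce → Cedar → Fern → Maris → Denton: 16+13+5+10+11+8 = 63
Denton → Hollow → Spruce → Cedar → Maris → Fern → Denton: 16+13+5+2+11+12 = 59
Denton → Hollow → Spruce → Maris → Fern → Cedar → Denton: 16+13+7+11+10+6 = 63
Denton → Hollow → Spruce → Maris → Cedar → Fern → Denton: 16+13+7+2+10+12 = 60
Denton → Hollow → Fern → Spruce → Cedar → Maris → Denton: 16+5+9+5+2+8 = 45
Denton → Hollow → Fern → Spruce → Maris → Cedar → Denton: 16+5+9+7+2+6 = 45
Denton → Hollow → Fern → Cedar → Spruce → Maris → Denton: 16+5+10+5+7+8 = 51
Denton → Hollow → Fern → Cedar → Maris → Spruce → Denton: 16+5+10+2+7+3 = 43
Denton → Hollow → Fern → Maris → Spruce → Cedar → Denton: 16+5+11+7+5+6 = 50
Denton → Hollow → Fern → Maris → Cedar → Spruce → Denton: 16+5+11+2+5+3 = 42
Denton → Hollow → Cedar → Spruce → Fern → Maris → Denton: 16+15+5+9+11+8 = 64
Denton → Hollow → Cedar → Spruce → Maris → Fern → Denton: 16+15+5+7+11+12 = 66
… (46 more)
Denton → Spruce → Hollow → Fern → Maris → Cedar → Denton: 3+13+5+11+2+6 = 40  ← best
The minimum is 40.
One optimal route: Denton → Spruce → Hollow → Fern → Maris → Cedar → Denton (or its reverse).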